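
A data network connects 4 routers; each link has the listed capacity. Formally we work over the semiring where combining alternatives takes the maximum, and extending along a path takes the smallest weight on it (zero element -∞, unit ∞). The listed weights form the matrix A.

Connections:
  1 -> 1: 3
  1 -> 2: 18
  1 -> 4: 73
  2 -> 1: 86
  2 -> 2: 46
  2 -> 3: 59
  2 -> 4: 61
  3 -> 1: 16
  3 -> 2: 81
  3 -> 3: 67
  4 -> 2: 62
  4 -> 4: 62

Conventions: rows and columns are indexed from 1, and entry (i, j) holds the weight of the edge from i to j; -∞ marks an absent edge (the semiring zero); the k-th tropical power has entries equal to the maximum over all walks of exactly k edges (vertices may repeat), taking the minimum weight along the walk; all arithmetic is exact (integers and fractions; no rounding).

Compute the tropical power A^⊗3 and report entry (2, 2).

A^⊗2:
  [18, 62, 18, 62]
  [46, 61, 59, 73]
  [81, 67, 67, 61]
  [62, 62, 59, 62]
A^⊗3:
  [62, 62, 59, 62]
  [61, 62, 59, 62]
  [67, 67, 67, 73]
  [62, 62, 59, 62]
Key observation: the optimum is the walk 2->1->4->2, with weight 86 min 73 min 62 = 62.
Optimal value attained by: walk 2->1->4->2.
Answer: (A^⊗3)[2][2] = 62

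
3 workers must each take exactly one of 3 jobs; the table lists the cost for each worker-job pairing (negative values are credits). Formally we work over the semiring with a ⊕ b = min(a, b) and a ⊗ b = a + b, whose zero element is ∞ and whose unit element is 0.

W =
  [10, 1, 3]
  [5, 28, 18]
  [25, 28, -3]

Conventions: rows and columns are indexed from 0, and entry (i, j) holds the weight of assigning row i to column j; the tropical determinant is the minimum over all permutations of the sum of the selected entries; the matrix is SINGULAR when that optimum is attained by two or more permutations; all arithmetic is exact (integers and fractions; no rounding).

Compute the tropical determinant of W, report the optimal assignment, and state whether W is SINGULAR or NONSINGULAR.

σ = (0, 1, 2): 10 + 28 + (-3) = 35
σ = (0, 2, 1): 10 + 18 + 28 = 56
σ = (1, 0, 2): 1 + 5 + (-3) = 3
σ = (1, 2, 0): 1 + 18 + 25 = 44
σ = (2, 0, 1): 3 + 5 + 28 = 36
σ = (2, 1, 0): 3 + 28 + 25 = 56
Optimal value attained by: σ = (1, 0, 2).
Answer: det⊕(W) = 3; verdict: NONSINGULAR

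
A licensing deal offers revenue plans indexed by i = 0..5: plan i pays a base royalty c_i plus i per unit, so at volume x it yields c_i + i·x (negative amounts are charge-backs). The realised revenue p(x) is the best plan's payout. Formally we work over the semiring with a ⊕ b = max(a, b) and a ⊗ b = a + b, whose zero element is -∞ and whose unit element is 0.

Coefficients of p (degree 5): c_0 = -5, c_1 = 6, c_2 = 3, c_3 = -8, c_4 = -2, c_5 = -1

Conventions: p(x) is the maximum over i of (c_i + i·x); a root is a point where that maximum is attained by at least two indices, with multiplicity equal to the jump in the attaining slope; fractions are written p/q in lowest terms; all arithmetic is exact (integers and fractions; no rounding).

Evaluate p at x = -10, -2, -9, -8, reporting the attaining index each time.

p(-10) = max(-5+0·(-10)=-5, 6+1·(-10)=-4, 3+2·(-10)=-17, -8+3·(-10)=-38, -2+4·(-10)=-42, -1+5·(-10)=-51) = -4 (attained by i=1)
p(-2) = max(-5+0·(-2)=-5, 6+1·(-2)=4, 3+2·(-2)=-1, -8+3·(-2)=-14, -2+4·(-2)=-10, -1+5·(-2)=-11) = 4 (attained by i=1)
p(-9) = max(-5+0·(-9)=-5, 6+1·(-9)=-3, 3+2·(-9)=-15, -8+3·(-9)=-35, -2+4·(-9)=-38, -1+5·(-9)=-46) = -3 (attained by i=1)
p(-8) = max(-5+0·(-8)=-5, 6+1·(-8)=-2, 3+2·(-8)=-13, -8+3·(-8)=-32, -2+4·(-8)=-34, -1+5·(-8)=-41) = -2 (attained by i=1)
Answer: p(-10) = -4; p(-2) = 4; p(-9) = -3; p(-8) = -2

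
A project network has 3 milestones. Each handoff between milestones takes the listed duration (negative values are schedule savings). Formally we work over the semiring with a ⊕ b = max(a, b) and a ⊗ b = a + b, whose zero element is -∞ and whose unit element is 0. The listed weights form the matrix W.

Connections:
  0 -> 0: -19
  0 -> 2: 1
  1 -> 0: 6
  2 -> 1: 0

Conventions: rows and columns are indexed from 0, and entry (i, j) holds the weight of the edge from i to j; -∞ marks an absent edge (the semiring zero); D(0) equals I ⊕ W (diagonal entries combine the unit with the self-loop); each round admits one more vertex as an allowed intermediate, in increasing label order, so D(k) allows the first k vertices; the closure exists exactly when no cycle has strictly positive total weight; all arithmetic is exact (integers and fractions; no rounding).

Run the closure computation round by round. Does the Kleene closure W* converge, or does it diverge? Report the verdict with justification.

D(0):
  [0, -∞, 1]
  [6, 0, -∞]
  [-∞, 0, 0]
D(1):
  [0, -∞, 1]
  [6, 0, 7]
  [-∞, 0, 0]
Detection: at round 2, diagonal entry (2, 2) turns strictly positive.
Key observation: the cycle 2->1->0->2 has total weight 0 + 6 + 1, which is strictly positive.
Answer: DIVERGES — positive cycle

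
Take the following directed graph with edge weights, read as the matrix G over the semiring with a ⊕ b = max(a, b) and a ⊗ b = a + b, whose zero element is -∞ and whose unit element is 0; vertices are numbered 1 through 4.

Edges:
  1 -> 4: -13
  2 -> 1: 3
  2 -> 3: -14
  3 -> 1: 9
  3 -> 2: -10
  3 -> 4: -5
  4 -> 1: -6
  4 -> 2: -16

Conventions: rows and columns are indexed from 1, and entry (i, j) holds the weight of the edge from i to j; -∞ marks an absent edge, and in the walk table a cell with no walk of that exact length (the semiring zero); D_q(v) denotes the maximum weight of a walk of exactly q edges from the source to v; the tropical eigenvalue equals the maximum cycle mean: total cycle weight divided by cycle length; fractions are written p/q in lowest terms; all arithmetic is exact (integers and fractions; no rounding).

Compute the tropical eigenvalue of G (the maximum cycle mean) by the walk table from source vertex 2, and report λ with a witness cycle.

q=0: [-∞, 0, -∞, -∞]
q=1: [3, -∞, -14, -∞]
q=2: [-5, -24, -∞, -10]
q=3: [-16, -26, -38, -18]
q=4: [-23, -34, -40, -29]
Optimal cycle mean attained by: cycle 1->4->2->3->1, total (-13) + (-16) + (-14) + 9, length 4.
Answer: λ = -17/2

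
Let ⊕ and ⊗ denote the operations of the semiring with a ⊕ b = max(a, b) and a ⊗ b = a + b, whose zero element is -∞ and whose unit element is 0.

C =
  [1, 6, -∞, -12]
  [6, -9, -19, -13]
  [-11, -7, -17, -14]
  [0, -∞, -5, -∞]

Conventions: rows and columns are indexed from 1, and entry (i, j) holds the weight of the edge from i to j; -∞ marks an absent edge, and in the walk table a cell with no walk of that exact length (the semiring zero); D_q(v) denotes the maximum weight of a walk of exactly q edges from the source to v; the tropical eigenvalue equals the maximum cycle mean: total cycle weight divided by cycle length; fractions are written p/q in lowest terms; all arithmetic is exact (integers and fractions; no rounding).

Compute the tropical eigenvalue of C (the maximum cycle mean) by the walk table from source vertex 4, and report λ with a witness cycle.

q=0: [-∞, -∞, -∞, 0]
q=1: [0, -∞, -5, -∞]
q=2: [1, 6, -22, -12]
q=3: [12, 7, -13, -7]
q=4: [13, 18, -12, 0]
Optimal cycle mean attained by: cycle 1->2->1, total 6 + 6, length 2.
Answer: λ = 6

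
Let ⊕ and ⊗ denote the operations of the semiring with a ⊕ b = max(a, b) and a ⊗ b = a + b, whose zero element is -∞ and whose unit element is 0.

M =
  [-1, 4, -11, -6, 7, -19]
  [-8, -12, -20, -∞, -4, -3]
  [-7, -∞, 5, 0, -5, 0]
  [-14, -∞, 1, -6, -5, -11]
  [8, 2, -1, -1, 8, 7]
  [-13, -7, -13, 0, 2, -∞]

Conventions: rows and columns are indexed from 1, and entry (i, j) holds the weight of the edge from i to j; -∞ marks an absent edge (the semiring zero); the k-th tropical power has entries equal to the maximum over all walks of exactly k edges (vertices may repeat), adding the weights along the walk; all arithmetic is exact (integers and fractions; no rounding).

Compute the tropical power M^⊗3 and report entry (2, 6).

M^⊗2:
  [15, 9, 6, 6, 15, 14]
  [4, -2, -5, -3, 4, 3]
  [3, -3, 10, 5, 3, 5]
  [3, -3, 6, 1, 3, 2]
  [16, 12, 7, 7, 16, 15]
  [10, 4, 1, 1, 10, 9]
M^⊗3:
  [23, 19, 14, 14, 23, 22]
  [12, 8, 3, 3, 12, 11]
  [11, 7, 15, 10, 11, 10]
  [11, 7, 11, 6, 11, 10]
  [24, 20, 15, 15, 24, 23]
  [18, 14, 9, 9, 18, 17]
Key observation: the optimum is the walk 2->5->5->6, with weight (-4) + 8 + 7 = 11.
Optimal value attained by: walk 2->5->5->6.
Answer: (M^⊗3)[2][6] = 11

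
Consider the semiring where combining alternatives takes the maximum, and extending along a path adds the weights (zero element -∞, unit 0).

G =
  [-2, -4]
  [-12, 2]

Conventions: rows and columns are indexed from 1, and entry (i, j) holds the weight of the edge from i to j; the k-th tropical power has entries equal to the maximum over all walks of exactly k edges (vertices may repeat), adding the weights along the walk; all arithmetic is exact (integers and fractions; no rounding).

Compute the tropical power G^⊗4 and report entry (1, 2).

G^⊗2:
  [-4, -2]
  [-10, 4]
G^⊗3:
  [-6, 0]
  [-8, 6]
G^⊗4:
  [-8, 2]
  [-6, 8]
Key observation: the optimum is the walk 1->2->2->2->2, with weight (-4) + 2 + 2 + 2 = 2.
Optimal value attained by: walk 1->2->2->2->2.
Answer: (G^⊗4)[1][2] = 2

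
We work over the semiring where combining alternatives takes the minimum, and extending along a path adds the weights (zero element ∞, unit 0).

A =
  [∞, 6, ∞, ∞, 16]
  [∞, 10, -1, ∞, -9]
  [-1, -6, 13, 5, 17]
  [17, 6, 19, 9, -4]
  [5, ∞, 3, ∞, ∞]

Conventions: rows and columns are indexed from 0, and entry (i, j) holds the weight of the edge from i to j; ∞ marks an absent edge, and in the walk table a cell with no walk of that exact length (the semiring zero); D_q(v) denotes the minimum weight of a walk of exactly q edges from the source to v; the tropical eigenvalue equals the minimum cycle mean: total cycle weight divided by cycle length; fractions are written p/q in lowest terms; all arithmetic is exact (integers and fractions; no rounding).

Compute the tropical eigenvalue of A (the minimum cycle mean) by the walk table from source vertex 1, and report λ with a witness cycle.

q=0: [∞, 0, ∞, ∞, ∞]
q=1: [∞, 10, -1, ∞, -9]
q=2: [-4, -7, -6, 4, 1]
q=3: [-7, -12, -8, -1, -16]
q=4: [-11, -14, -13, -3, -21]
q=5: [-16, -19, -18, -8, -23]
Optimal cycle mean attained by: cycle 1->4->2->1, total (-9) + 3 + (-6), length 3.
Answer: λ = -4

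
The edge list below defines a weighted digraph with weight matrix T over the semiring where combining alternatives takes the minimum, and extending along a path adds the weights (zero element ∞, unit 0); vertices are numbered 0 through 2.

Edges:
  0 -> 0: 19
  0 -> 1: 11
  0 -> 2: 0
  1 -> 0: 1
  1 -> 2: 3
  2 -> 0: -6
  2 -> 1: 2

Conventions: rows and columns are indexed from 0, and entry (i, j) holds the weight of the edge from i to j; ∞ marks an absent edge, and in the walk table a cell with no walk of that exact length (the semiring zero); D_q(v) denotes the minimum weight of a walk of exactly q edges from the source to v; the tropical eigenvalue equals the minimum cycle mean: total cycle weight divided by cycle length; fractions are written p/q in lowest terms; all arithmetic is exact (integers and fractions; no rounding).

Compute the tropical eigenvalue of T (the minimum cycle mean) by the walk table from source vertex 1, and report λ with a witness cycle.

q=0: [∞, 0, ∞]
q=1: [1, ∞, 3]
q=2: [-3, 5, 1]
q=3: [-5, 3, -3]
Optimal cycle mean attained by: cycle 0->2->0, total 0 + (-6), length 2.
Answer: λ = -3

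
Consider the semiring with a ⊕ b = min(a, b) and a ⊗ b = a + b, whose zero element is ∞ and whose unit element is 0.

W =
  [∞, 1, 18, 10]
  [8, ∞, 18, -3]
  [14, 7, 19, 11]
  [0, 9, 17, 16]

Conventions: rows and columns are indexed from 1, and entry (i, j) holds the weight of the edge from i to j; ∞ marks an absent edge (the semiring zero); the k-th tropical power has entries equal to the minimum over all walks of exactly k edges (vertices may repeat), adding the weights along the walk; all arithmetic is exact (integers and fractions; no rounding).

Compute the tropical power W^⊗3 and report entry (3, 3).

W^⊗2:
  [9, 19, 19, -2]
  [-3, 6, 14, 13]
  [11, 15, 25, 4]
  [16, 1, 18, 6]
W^⊗3:
  [-2, 7, 15, 14]
  [13, -2, 15, 3]
  [4, 12, 21, 12]
  [6, 15, 19, -2]
Key observation: the optimum is the walk 3->2->4->3, with weight 7 + (-3) + 17 = 21.
Optimal value attained by: walk 3->2->4->3.
Answer: (W^⊗3)[3][3] = 21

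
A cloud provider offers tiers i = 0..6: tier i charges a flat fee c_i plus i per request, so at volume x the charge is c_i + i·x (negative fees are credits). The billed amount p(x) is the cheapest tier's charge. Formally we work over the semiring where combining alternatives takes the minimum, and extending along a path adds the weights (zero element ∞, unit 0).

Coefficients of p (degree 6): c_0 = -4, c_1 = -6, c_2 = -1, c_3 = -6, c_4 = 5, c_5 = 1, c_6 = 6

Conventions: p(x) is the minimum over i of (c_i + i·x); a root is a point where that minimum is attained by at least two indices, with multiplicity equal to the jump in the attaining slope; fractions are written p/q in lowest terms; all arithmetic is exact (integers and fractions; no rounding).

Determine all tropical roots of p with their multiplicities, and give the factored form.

hull edge (i=0, c=-4) to (i=1, c=-6): slope -2, span 1
hull edge (i=1, c=-6) to (i=3, c=-6): slope 0, span 2
hull edge (i=3, c=-6) to (i=5, c=1): slope 7/2, span 2
hull edge (i=5, c=1) to (i=6, c=6): slope 5, span 1
Factored form: p(x) = 6 ⊗ (x ⊕ (-5)) ⊗ (x ⊕ (-7/2)) ⊗ (x ⊕ (-7/2)) ⊗ (x ⊕ 0) ⊗ (x ⊕ 0) ⊗ (x ⊕ 2)
Answer: roots = -5 (mult 1), -7/2 (mult 2), 0 (mult 2), 2 (mult 1)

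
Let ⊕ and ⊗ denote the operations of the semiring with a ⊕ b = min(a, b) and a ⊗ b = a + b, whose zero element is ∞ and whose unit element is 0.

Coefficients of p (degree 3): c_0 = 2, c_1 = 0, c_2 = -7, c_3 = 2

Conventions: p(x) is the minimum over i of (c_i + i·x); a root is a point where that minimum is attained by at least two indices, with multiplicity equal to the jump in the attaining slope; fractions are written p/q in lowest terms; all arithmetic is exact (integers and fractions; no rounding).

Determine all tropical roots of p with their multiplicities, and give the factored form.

hull edge (i=0, c=2) to (i=2, c=-7): slope -9/2, span 2
hull edge (i=2, c=-7) to (i=3, c=2): slope 9, span 1
Factored form: p(x) = 2 ⊗ (x ⊕ (-9)) ⊗ (x ⊕ 9/2) ⊗ (x ⊕ 9/2)
Answer: roots = -9 (mult 1), 9/2 (mult 2)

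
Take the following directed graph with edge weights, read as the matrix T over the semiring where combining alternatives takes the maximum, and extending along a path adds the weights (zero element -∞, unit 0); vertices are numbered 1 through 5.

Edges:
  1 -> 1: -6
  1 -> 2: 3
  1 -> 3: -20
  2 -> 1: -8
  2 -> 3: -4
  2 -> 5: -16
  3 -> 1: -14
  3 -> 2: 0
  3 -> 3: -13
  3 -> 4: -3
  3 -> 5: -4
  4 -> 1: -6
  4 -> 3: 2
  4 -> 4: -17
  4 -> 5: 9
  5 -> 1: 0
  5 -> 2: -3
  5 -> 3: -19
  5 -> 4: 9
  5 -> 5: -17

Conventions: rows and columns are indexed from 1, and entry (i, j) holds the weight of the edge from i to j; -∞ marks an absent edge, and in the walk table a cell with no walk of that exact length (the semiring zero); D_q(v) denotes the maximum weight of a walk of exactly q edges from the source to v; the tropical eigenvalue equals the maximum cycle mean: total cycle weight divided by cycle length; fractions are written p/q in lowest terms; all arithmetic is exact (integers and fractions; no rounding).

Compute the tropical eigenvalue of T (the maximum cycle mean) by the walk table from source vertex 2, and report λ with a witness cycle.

q=0: [-∞, 0, -∞, -∞, -∞]
q=1: [-8, -∞, -4, -∞, -16]
q=2: [-14, -4, -17, -7, -8]
q=3: [-8, -11, -5, 1, 2]
q=4: [2, -1, 3, 11, 10]
q=5: [10, 7, 13, 19, 20]
Optimal cycle mean attained by: cycle 4->5->4, total 9 + 9, length 2.
Answer: λ = 9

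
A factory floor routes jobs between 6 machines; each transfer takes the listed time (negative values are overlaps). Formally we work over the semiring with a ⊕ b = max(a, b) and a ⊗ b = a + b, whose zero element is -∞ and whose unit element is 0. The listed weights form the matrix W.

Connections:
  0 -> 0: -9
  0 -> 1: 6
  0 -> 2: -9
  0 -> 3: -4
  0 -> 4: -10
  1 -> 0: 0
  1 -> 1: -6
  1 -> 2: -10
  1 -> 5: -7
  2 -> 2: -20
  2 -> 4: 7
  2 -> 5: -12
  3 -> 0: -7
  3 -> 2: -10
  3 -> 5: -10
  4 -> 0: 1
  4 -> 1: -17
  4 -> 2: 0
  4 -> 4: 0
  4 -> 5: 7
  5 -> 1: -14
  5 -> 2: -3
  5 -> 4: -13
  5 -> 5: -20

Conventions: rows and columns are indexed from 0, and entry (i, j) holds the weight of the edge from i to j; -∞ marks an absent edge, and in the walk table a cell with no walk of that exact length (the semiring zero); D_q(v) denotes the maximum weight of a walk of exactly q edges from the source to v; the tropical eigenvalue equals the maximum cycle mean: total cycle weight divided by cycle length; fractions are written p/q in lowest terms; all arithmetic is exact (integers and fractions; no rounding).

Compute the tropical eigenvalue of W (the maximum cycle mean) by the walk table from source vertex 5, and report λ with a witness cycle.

q=0: [-∞, -∞, -∞, -∞, -∞, 0]
q=1: [-∞, -14, -3, -∞, -13, -20]
q=2: [-12, -20, -13, -∞, 4, -6]
q=3: [5, -6, 4, -16, 4, 11]
q=4: [5, 11, 8, 1, 11, 11]
q=5: [12, 11, 11, 1, 15, 18]
q=6: [16, 18, 15, 8, 18, 22]
Optimal cycle mean attained by: cycle 2->4->5->2, total 7 + 7 + (-3), length 3.
Answer: λ = 11/3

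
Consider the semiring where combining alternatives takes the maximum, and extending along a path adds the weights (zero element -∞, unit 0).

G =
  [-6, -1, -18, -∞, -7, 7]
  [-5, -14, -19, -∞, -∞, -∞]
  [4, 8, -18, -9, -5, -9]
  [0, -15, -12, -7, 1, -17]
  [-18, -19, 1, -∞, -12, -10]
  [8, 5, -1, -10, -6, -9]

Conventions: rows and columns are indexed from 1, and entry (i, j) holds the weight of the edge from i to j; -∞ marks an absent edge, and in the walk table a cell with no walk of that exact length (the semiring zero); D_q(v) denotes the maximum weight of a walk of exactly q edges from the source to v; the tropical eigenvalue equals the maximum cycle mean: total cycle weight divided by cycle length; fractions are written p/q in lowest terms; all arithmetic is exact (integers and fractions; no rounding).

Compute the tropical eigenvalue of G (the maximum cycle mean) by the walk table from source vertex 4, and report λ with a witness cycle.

q=0: [-∞, -∞, -∞, 0, -∞, -∞]
q=1: [0, -15, -12, -7, 1, -17]
q=2: [-6, -1, 2, -14, -6, 7]
q=3: [15, 12, 6, -3, 1, 1]
q=4: [10, 14, 2, -3, 8, 22]
q=5: [30, 27, 21, 12, 16, 17]
q=6: [25, 29, 17, 12, 23, 37]
Optimal cycle mean attained by: cycle 1->6->1, total 7 + 8, length 2.
Answer: λ = 15/2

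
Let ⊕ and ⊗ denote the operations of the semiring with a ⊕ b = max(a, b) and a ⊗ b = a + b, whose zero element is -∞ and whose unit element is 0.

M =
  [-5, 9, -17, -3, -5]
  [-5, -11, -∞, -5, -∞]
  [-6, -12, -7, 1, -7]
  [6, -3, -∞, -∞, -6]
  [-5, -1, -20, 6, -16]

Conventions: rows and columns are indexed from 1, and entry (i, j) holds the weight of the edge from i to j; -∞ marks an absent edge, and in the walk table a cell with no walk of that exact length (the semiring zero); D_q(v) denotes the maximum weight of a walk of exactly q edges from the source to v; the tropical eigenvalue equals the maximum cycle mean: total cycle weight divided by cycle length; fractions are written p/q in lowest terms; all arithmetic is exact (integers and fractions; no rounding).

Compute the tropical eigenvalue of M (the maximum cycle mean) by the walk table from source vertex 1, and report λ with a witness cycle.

q=0: [0, -∞, -∞, -∞, -∞]
q=1: [-5, 9, -17, -3, -5]
q=2: [4, 4, -22, 4, -9]
q=3: [10, 13, -13, 1, -1]
q=4: [8, 19, -7, 8, 5]
q=5: [14, 17, -9, 14, 3]
Optimal cycle mean attained by: cycle 1->2->4->1, total 9 + (-5) + 6, length 3.
Answer: λ = 10/3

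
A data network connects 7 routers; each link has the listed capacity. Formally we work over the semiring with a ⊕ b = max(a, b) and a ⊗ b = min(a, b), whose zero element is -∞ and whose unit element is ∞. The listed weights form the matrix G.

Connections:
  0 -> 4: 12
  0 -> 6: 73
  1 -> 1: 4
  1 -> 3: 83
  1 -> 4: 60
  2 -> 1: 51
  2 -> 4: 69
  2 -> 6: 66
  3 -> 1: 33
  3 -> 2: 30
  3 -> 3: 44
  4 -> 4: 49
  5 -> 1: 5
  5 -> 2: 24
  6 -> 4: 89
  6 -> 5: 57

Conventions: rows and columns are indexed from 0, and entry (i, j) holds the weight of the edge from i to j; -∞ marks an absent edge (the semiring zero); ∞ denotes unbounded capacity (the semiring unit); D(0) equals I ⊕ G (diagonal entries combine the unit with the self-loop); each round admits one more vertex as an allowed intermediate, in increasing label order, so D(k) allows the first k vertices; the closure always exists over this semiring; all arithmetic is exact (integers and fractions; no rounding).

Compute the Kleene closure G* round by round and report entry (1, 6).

D(0):
  [∞, -∞, -∞, -∞, 12, -∞, 73]
  [-∞, ∞, -∞, 83, 60, -∞, -∞]
  [-∞, 51, ∞, -∞, 69, -∞, 66]
  [-∞, 33, 30, ∞, -∞, -∞, -∞]
  [-∞, -∞, -∞, -∞, ∞, -∞, -∞]
  [-∞, 5, 24, -∞, -∞, ∞, -∞]
  [-∞, -∞, -∞, -∞, 89, 57, ∞]
D(1):
  [∞, -∞, -∞, -∞, 12, -∞, 73]
  [-∞, ∞, -∞, 83, 60, -∞, -∞]
  [-∞, 51, ∞, -∞, 69, -∞, 66]
  [-∞, 33, 30, ∞, -∞, -∞, -∞]
  [-∞, -∞, -∞, -∞, ∞, -∞, -∞]
  [-∞, 5, 24, -∞, -∞, ∞, -∞]
  [-∞, -∞, -∞, -∞, 89, 57, ∞]
D(2):
  [∞, -∞, -∞, -∞, 12, -∞, 73]
  [-∞, ∞, -∞, 83, 60, -∞, -∞]
  [-∞, 51, ∞, 51, 69, -∞, 66]
  [-∞, 33, 30, ∞, 33, -∞, -∞]
  [-∞, -∞, -∞, -∞, ∞, -∞, -∞]
  [-∞, 5, 24, 5, 5, ∞, -∞]
  [-∞, -∞, -∞, -∞, 89, 57, ∞]
D(3):
  [∞, -∞, -∞, -∞, 12, -∞, 73]
  [-∞, ∞, -∞, 83, 60, -∞, -∞]
  [-∞, 51, ∞, 51, 69, -∞, 66]
  [-∞, 33, 30, ∞, 33, -∞, 30]
  [-∞, -∞, -∞, -∞, ∞, -∞, -∞]
  [-∞, 24, 24, 24, 24, ∞, 24]
  [-∞, -∞, -∞, -∞, 89, 57, ∞]
D(4):
  [∞, -∞, -∞, -∞, 12, -∞, 73]
  [-∞, ∞, 30, 83, 60, -∞, 30]
  [-∞, 51, ∞, 51, 69, -∞, 66]
  [-∞, 33, 30, ∞, 33, -∞, 30]
  [-∞, -∞, -∞, -∞, ∞, -∞, -∞]
  [-∞, 24, 24, 24, 24, ∞, 24]
  [-∞, -∞, -∞, -∞, 89, 57, ∞]
D(5):
  [∞, -∞, -∞, -∞, 12, -∞, 73]
  [-∞, ∞, 30, 83, 60, -∞, 30]
  [-∞, 51, ∞, 51, 69, -∞, 66]
  [-∞, 33, 30, ∞, 33, -∞, 30]
  [-∞, -∞, -∞, -∞, ∞, -∞, -∞]
  [-∞, 24, 24, 24, 24, ∞, 24]
  [-∞, -∞, -∞, -∞, 89, 57, ∞]
D(6):
  [∞, -∞, -∞, -∞, 12, -∞, 73]
  [-∞, ∞, 30, 83, 60, -∞, 30]
  [-∞, 51, ∞, 51, 69, -∞, 66]
  [-∞, 33, 30, ∞, 33, -∞, 30]
  [-∞, -∞, -∞, -∞, ∞, -∞, -∞]
  [-∞, 24, 24, 24, 24, ∞, 24]
  [-∞, 24, 24, 24, 89, 57, ∞]
D(7):
  [∞, 24, 24, 24, 73, 57, 73]
  [-∞, ∞, 30, 83, 60, 30, 30]
  [-∞, 51, ∞, 51, 69, 57, 66]
  [-∞, 33, 30, ∞, 33, 30, 30]
  [-∞, -∞, -∞, -∞, ∞, -∞, -∞]
  [-∞, 24, 24, 24, 24, ∞, 24]
  [-∞, 24, 24, 24, 89, 57, ∞]
Answer: G*[1][6] = 30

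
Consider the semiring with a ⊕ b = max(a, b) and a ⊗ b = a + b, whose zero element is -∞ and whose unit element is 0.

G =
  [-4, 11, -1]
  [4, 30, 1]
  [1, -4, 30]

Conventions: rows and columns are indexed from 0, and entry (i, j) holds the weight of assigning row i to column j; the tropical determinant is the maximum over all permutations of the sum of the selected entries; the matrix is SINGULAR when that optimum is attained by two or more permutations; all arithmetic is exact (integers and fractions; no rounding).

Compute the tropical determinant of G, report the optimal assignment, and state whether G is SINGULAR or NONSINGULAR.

σ = (0, 1, 2): (-4) + 30 + 30 = 56
σ = (0, 2, 1): (-4) + 1 + (-4) = -7
σ = (1, 0, 2): 11 + 4 + 30 = 45
σ = (1, 2, 0): 11 + 1 + 1 = 13
σ = (2, 0, 1): (-1) + 4 + (-4) = -1
σ = (2, 1, 0): (-1) + 30 + 1 = 30
Optimal value attained by: σ = (0, 1, 2).
Answer: det⊕(G) = 56; verdict: NONSINGULAR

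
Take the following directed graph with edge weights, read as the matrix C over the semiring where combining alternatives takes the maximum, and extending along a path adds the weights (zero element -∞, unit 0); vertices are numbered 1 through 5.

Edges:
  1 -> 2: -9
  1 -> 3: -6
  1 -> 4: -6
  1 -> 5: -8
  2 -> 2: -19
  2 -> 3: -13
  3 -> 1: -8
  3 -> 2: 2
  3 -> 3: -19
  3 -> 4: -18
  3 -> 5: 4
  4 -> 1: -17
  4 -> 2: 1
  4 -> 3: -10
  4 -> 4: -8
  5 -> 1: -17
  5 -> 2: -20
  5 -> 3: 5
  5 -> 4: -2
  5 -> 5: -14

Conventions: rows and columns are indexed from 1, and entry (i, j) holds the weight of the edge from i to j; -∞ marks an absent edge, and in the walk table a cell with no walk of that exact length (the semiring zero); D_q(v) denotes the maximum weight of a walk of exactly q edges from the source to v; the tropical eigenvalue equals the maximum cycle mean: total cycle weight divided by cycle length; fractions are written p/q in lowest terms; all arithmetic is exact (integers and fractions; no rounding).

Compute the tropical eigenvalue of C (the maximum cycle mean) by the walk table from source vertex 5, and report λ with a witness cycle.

q=0: [-∞, -∞, -∞, -∞, 0]
q=1: [-17, -20, 5, -2, -14]
q=2: [-3, 7, -9, -10, 9]
q=3: [-8, -7, 14, 7, -5]
q=4: [6, 16, 0, -1, 18]
q=5: [1, 2, 23, 16, 4]
Optimal cycle mean attained by: cycle 3->5->3, total 4 + 5, length 2.
Answer: λ = 9/2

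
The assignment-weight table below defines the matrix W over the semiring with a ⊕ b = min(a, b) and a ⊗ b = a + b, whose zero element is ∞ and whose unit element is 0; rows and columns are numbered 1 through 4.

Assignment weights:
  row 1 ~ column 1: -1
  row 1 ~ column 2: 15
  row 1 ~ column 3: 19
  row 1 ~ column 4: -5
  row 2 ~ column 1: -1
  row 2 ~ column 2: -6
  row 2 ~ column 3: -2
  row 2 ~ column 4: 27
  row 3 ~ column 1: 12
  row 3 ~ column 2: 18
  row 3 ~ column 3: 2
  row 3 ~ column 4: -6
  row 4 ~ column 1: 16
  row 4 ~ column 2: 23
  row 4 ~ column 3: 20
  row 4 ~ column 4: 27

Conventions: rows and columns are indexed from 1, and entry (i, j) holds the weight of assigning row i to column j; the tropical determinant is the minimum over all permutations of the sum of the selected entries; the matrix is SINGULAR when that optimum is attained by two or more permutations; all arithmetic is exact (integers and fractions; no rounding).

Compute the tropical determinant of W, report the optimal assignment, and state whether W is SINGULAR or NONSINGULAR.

σ = (1, 2, 3, 4): (-1) + (-6) + 2 + 27 = 22
σ = (1, 2, 4, 3): (-1) + (-6) + (-6) + 20 = 7
σ = (1, 3, 2, 4): (-1) + (-2) + 18 + 27 = 42
σ = (1, 3, 4, 2): (-1) + (-2) + (-6) + 23 = 14
σ = (1, 4, 2, 3): (-1) + 27 + 18 + 20 = 64
σ = (1, 4, 3, 2): (-1) + 27 + 2 + 23 = 51
σ = (2, 1, 3, 4): 15 + (-1) + 2 + 27 = 43
σ = (2, 1, 4, 3): 15 + (-1) + (-6) + 20 = 28
σ = (2, 3, 1, 4): 15 + (-2) + 12 + 27 = 52
σ = (2, 3, 4, 1): 15 + (-2) + (-6) + 16 = 23
σ = (2, 4, 1, 3): 15 + 27 + 12 + 20 = 74
σ = (2, 4, 3, 1): 15 + 27 + 2 + 16 = 60
σ = (3, 1, 2, 4): 19 + (-1) + 18 + 27 = 63
σ = (3, 1, 4, 2): 19 + (-1) + (-6) + 23 = 35
σ = (3, 2, 1, 4): 19 + (-6) + 12 + 27 = 52
σ = (3, 2, 4, 1): 19 + (-6) + (-6) + 16 = 23
σ = (3, 4, 1, 2): 19 + 27 + 12 + 23 = 81
σ = (3, 4, 2, 1): 19 + 27 + 18 + 16 = 80
σ = (4, 1, 2, 3): (-5) + (-1) + 18 + 20 = 32
σ = (4, 1, 3, 2): (-5) + (-1) + 2 + 23 = 19
σ = (4, 2, 1, 3): (-5) + (-6) + 12 + 20 = 21
σ = (4, 2, 3, 1): (-5) + (-6) + 2 + 16 = 7
σ = (4, 3, 1, 2): (-5) + (-2) + 12 + 23 = 28
σ = (4, 3, 2, 1): (-5) + (-2) + 18 + 16 = 27
Optimal value attained by: σ = (1, 2, 4, 3).
Answer: det⊕(W) = 7; verdict: SINGULAR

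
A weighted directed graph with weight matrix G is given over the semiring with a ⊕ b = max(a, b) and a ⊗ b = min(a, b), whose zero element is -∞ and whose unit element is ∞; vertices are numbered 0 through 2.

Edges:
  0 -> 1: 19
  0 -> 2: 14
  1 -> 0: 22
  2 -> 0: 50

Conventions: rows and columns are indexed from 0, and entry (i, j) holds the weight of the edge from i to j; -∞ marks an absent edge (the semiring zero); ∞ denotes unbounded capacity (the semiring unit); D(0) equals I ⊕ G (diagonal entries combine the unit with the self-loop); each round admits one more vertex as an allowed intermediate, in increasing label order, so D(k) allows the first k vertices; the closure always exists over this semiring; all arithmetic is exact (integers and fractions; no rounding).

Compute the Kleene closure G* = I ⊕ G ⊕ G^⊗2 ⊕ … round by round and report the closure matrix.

D(0):
  [∞, 19, 14]
  [22, ∞, -∞]
  [50, -∞, ∞]
D(1):
  [∞, 19, 14]
  [22, ∞, 14]
  [50, 19, ∞]
D(2):
  [∞, 19, 14]
  [22, ∞, 14]
  [50, 19, ∞]
D(3):
  [∞, 19, 14]
  [22, ∞, 14]
  [50, 19, ∞]
Answer: G* = [[∞, 19, 14], [22, ∞, 14], [50, 19, ∞]]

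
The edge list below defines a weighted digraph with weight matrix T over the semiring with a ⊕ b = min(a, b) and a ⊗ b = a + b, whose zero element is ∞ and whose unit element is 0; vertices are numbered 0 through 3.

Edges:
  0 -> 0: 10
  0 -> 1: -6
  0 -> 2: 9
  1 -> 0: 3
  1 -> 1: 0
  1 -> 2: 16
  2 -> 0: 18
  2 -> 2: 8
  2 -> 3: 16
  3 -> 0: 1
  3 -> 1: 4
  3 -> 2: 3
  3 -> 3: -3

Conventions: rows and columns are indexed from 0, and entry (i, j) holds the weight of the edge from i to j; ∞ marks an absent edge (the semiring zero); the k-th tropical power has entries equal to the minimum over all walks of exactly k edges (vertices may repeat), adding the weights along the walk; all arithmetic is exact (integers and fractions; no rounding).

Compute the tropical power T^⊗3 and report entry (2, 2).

T^⊗2:
  [-3, -6, 10, 25]
  [3, -3, 12, 32]
  [17, 12, 16, 13]
  [-2, -5, 0, -6]
T^⊗3:
  [-3, -9, 6, 22]
  [0, -3, 12, 28]
  [14, 11, 16, 10]
  [-5, -8, -3, -9]
Key observation: the optimum is the walk 2->3->3->2, with weight 16 + (-3) + 3 = 16.
Optimal value attained by: walk 2->3->3->2.
Answer: (T^⊗3)[2][2] = 16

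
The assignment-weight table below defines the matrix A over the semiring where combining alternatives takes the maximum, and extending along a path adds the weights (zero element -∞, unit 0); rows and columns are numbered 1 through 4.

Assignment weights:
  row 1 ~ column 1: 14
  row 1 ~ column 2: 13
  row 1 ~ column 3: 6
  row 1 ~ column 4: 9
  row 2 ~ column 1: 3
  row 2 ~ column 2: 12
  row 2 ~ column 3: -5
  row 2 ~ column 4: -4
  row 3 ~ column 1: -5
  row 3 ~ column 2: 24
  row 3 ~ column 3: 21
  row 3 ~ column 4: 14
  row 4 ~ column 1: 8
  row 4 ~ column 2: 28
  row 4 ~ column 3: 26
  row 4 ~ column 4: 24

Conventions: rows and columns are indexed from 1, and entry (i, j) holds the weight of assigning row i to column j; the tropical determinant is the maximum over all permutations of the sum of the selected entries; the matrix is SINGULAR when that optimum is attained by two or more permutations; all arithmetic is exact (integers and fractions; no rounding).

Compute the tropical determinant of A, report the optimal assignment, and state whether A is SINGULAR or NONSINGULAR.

σ = (1, 2, 3, 4): 14 + 12 + 21 + 24 = 71
σ = (1, 2, 4, 3): 14 + 12 + 14 + 26 = 66
σ = (1, 3, 2, 4): 14 + (-5) + 24 + 24 = 57
σ = (1, 3, 4, 2): 14 + (-5) + 14 + 28 = 51
σ = (1, 4, 2, 3): 14 + (-4) + 24 + 26 = 60
σ = (1, 4, 3, 2): 14 + (-4) + 21 + 28 = 59
σ = (2, 1, 3, 4): 13 + 3 + 21 + 24 = 61
σ = (2, 1, 4, 3): 13 + 3 + 14 + 26 = 56
σ = (2, 3, 1, 4): 13 + (-5) + (-5) + 24 = 27
σ = (2, 3, 4, 1): 13 + (-5) + 14 + 8 = 30
σ = (2, 4, 1, 3): 13 + (-4) + (-5) + 26 = 30
σ = (2, 4, 3, 1): 13 + (-4) + 21 + 8 = 38
σ = (3, 1, 2, 4): 6 + 3 + 24 + 24 = 57
σ = (3, 1, 4, 2): 6 + 3 + 14 + 28 = 51
σ = (3, 2, 1, 4): 6 + 12 + (-5) + 24 = 37
σ = (3, 2, 4, 1): 6 + 12 + 14 + 8 = 40
σ = (3, 4, 1, 2): 6 + (-4) + (-5) + 28 = 25
σ = (3, 4, 2, 1): 6 + (-4) + 24 + 8 = 34
σ = (4, 1, 2, 3): 9 + 3 + 24 + 26 = 62
σ = (4, 1, 3, 2): 9 + 3 + 21 + 28 = 61
σ = (4, 2, 1, 3): 9 + 12 + (-5) + 26 = 42
σ = (4, 2, 3, 1): 9 + 12 + 21 + 8 = 50
σ = (4, 3, 1, 2): 9 + (-5) + (-5) + 28 = 27
σ = (4, 3, 2, 1): 9 + (-5) + 24 + 8 = 36
Optimal value attained by: σ = (1, 2, 3, 4).
Answer: det⊕(A) = 71; verdict: NONSINGULAR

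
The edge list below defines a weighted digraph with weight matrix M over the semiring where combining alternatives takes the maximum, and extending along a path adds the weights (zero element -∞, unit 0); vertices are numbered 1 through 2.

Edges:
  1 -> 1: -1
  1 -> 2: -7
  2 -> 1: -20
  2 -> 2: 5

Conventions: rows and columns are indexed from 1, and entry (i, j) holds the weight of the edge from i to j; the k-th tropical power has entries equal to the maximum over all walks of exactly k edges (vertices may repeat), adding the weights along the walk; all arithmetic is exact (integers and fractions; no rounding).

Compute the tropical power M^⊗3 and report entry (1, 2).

M^⊗2:
  [-2, -2]
  [-15, 10]
M^⊗3:
  [-3, 3]
  [-10, 15]
Key observation: the optimum is the walk 1->2->2->2, with weight (-7) + 5 + 5 = 3.
Optimal value attained by: walk 1->2->2->2.
Answer: (M^⊗3)[1][2] = 3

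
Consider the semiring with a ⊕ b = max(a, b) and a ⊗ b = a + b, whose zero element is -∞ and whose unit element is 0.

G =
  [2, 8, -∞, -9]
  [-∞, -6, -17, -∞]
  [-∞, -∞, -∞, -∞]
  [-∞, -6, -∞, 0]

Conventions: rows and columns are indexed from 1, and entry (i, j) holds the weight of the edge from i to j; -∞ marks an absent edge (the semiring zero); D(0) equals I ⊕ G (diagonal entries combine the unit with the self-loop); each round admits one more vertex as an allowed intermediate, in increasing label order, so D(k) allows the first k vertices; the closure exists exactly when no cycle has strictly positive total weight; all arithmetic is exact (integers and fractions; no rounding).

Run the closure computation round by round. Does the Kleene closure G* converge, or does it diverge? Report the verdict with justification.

Detection: at round 0, diagonal entry (1, 1) turns strictly positive.
Key observation: the cycle 1->1 has total weight 2, which is strictly positive.
Answer: DIVERGES — positive cycle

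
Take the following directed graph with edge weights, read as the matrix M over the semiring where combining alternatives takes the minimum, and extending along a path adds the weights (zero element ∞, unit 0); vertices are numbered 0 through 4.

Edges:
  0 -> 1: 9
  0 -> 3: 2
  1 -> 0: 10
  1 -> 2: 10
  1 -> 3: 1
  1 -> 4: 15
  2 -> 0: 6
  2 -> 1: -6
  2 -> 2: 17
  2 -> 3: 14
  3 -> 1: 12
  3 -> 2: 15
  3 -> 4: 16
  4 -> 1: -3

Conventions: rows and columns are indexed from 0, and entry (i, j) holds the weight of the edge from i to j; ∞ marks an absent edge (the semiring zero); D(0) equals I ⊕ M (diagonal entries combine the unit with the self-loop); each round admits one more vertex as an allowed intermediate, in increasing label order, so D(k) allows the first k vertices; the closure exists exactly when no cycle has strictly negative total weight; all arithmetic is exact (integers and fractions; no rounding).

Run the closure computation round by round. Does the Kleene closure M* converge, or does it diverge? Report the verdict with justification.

D(0):
  [0, 9, ∞, 2, ∞]
  [10, 0, 10, 1, 15]
  [6, -6, 0, 14, ∞]
  [∞, 12, 15, 0, 16]
  [∞, -3, ∞, ∞, 0]
D(1):
  [0, 9, ∞, 2, ∞]
  [10, 0, 10, 1, 15]
  [6, -6, 0, 8, ∞]
  [∞, 12, 15, 0, 16]
  [∞, -3, ∞, ∞, 0]
D(2):
  [0, 9, 19, 2, 24]
  [10, 0, 10, 1, 15]
  [4, -6, 0, -5, 9]
  [22, 12, 15, 0, 16]
  [7, -3, 7, -2, 0]
D(3):
  [0, 9, 19, 2, 24]
  [10, 0, 10, 1, 15]
  [4, -6, 0, -5, 9]
  [19, 9, 15, 0, 16]
  [7, -3, 7, -2, 0]
D(4):
  [0, 9, 17, 2, 18]
  [10, 0, 10, 1, 15]
  [4, -6, 0, -5, 9]
  [19, 9, 15, 0, 16]
  [7, -3, 7, -2, 0]
D(5):
  [0, 9, 17, 2, 18]
  [10, 0, 10, 1, 15]
  [4, -6, 0, -5, 9]
  [19, 9, 15, 0, 16]
  [7, -3, 7, -2, 0]
Key observation: every diagonal entry stays at the unit through all rounds, so no improving cycle exists.
Answer: CONVERGES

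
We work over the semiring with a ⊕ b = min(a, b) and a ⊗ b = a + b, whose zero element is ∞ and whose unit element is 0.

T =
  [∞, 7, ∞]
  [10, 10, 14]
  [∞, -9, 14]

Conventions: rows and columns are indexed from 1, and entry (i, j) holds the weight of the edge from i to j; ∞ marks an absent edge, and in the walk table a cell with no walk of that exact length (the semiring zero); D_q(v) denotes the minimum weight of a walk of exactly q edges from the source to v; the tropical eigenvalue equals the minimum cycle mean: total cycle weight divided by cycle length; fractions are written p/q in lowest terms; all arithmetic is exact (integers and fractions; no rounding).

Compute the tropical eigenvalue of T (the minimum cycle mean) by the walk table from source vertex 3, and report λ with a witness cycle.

q=0: [∞, ∞, 0]
q=1: [∞, -9, 14]
q=2: [1, 1, 5]
q=3: [11, -4, 15]
Optimal cycle mean attained by: cycle 2->3->2, total 14 + (-9), length 2.
Answer: λ = 5/2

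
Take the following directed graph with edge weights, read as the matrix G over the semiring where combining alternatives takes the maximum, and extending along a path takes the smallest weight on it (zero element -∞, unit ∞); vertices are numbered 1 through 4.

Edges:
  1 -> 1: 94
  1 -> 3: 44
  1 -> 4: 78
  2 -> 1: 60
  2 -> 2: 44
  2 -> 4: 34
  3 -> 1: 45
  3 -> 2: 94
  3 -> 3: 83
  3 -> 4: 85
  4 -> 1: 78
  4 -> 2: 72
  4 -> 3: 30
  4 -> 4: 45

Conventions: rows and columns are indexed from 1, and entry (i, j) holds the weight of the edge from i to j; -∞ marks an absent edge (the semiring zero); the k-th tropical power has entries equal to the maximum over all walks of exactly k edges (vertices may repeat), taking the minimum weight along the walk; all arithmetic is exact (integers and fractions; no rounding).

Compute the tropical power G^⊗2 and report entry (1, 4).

G^⊗2:
  [94, 72, 44, 78]
  [60, 44, 44, 60]
  [78, 83, 83, 83]
  [78, 45, 44, 78]
Key observation: the optimum is the walk 1->1->4, with weight 94 min 78 = 78.
Optimal value attained by: walk 1->1->4.
Answer: (G^⊗2)[1][4] = 78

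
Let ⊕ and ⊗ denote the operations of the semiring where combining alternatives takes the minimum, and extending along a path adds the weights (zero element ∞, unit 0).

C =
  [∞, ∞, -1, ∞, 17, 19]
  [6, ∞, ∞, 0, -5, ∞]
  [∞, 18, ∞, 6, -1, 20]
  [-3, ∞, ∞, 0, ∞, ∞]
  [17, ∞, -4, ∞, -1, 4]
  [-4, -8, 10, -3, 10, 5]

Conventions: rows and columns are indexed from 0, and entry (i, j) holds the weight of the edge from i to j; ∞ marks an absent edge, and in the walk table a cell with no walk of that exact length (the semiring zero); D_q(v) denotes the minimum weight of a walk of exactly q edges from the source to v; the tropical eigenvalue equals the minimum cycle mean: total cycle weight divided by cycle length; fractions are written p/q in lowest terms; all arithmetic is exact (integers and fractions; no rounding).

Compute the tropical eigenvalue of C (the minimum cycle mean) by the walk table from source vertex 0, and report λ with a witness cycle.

q=0: [0, ∞, ∞, ∞, ∞, ∞]
q=1: [∞, ∞, -1, ∞, 17, 19]
q=2: [15, 11, 13, 5, -2, 19]
q=3: [2, 11, -6, 5, -3, 2]
q=4: [-2, -6, -7, -1, -7, 1]
q=5: [-4, -7, -11, -6, -11, -3]
q=6: [-9, -11, -15, -7, -12, -7]
Optimal cycle mean attained by: cycle 1->4->5->1, total (-5) + 4 + (-8), length 3.
Answer: λ = -3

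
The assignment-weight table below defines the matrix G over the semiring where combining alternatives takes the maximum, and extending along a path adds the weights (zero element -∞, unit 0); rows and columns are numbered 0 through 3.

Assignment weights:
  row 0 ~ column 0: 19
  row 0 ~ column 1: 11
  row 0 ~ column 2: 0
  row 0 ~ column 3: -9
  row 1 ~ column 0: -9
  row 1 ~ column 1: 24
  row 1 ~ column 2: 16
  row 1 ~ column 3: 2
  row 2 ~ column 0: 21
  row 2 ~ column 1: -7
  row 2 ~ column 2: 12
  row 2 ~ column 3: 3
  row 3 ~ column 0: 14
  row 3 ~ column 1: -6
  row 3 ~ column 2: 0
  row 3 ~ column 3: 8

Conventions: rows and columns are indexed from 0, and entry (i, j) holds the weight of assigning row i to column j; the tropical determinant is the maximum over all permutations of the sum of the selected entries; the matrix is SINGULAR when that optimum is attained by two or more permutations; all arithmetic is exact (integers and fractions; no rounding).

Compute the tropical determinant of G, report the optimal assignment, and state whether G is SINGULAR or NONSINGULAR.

σ = (0, 1, 2, 3): 19 + 24 + 12 + 8 = 63
σ = (0, 1, 3, 2): 19 + 24 + 3 + 0 = 46
σ = (0, 2, 1, 3): 19 + 16 + (-7) + 8 = 36
σ = (0, 2, 3, 1): 19 + 16 + 3 + (-6) = 32
σ = (0, 3, 1, 2): 19 + 2 + (-7) + 0 = 14
σ = (0, 3, 2, 1): 19 + 2 + 12 + (-6) = 27
σ = (1, 0, 2, 3): 11 + (-9) + 12 + 8 = 22
σ = (1, 0, 3, 2): 11 + (-9) + 3 + 0 = 5
σ = (1, 2, 0, 3): 11 + 16 + 21 + 8 = 56
σ = (1, 2, 3, 0): 11 + 16 + 3 + 14 = 44
σ = (1, 3, 0, 2): 11 + 2 + 21 + 0 = 34
σ = (1, 3, 2, 0): 11 + 2 + 12 + 14 = 39
σ = (2, 0, 1, 3): 0 + (-9) + (-7) + 8 = -8
σ = (2, 0, 3, 1): 0 + (-9) + 3 + (-6) = -12
σ = (2, 1, 0, 3): 0 + 24 + 21 + 8 = 53
σ = (2, 1, 3, 0): 0 + 24 + 3 + 14 = 41
σ = (2, 3, 0, 1): 0 + 2 + 21 + (-6) = 17
σ = (2, 3, 1, 0): 0 + 2 + (-7) + 14 = 9
σ = (3, 0, 1, 2): (-9) + (-9) + (-7) + 0 = -25
σ = (3, 0, 2, 1): (-9) + (-9) + 12 + (-6) = -12
σ = (3, 1, 0, 2): (-9) + 24 + 21 + 0 = 36
σ = (3, 1, 2, 0): (-9) + 24 + 12 + 14 = 41
σ = (3, 2, 0, 1): (-9) + 16 + 21 + (-6) = 22
σ = (3, 2, 1, 0): (-9) + 16 + (-7) + 14 = 14
Optimal value attained by: σ = (0, 1, 2, 3).
Answer: det⊕(G) = 63; verdict: NONSINGULAR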